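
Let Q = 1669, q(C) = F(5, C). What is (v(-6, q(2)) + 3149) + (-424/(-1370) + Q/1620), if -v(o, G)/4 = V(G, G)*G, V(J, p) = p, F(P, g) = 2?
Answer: 695635361/221940 ≈ 3134.3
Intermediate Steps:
q(C) = 2
v(o, G) = -4*G² (v(o, G) = -4*G*G = -4*G²)
(v(-6, q(2)) + 3149) + (-424/(-1370) + Q/1620) = (-4*2² + 3149) + (-424/(-1370) + 1669/1620) = (-4*4 + 3149) + (-424*(-1/1370) + 1669*(1/1620)) = (-16 + 3149) + (212/685 + 1669/1620) = 3133 + 297341/221940 = 695635361/221940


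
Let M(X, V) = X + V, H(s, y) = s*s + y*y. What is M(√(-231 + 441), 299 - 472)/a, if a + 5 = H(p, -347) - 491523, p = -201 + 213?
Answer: 173/370975 - √210/370975 ≈ 0.00042728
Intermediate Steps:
p = 12
H(s, y) = s² + y²
a = -370975 (a = -5 + ((12² + (-347)²) - 491523) = -5 + ((144 + 120409) - 491523) = -5 + (120553 - 491523) = -5 - 370970 = -370975)
M(X, V) = V + X
M(√(-231 + 441), 299 - 472)/a = ((299 - 472) + √(-231 + 441))/(-370975) = (-173 + √210)*(-1/370975) = 173/370975 - √210/370975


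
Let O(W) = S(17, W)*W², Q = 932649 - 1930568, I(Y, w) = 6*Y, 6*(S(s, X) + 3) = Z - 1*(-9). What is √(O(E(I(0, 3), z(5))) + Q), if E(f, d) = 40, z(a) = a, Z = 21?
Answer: I*√994719 ≈ 997.36*I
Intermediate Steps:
S(s, X) = 2 (S(s, X) = -3 + (21 - 1*(-9))/6 = -3 + (21 + 9)/6 = -3 + (⅙)*30 = -3 + 5 = 2)
Q = -997919
O(W) = 2*W²
√(O(E(I(0, 3), z(5))) + Q) = √(2*40² - 997919) = √(2*1600 - 997919) = √(3200 - 997919) = √(-994719) = I*√994719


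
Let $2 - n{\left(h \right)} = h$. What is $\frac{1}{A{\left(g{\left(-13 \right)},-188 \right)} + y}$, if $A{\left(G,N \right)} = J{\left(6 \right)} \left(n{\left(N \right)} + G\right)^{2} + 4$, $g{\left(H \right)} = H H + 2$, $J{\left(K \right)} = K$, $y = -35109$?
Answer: $\frac{1}{746821} \approx 1.339 \cdot 10^{-6}$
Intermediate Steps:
$n{\left(h \right)} = 2 - h$
$g{\left(H \right)} = 2 + H^{2}$ ($g{\left(H \right)} = H^{2} + 2 = 2 + H^{2}$)
$A{\left(G,N \right)} = 4 + 6 \left(2 + G - N\right)^{2}$ ($A{\left(G,N \right)} = 6 \left(\left(2 - N\right) + G\right)^{2} + 4 = 6 \left(2 + G - N\right)^{2} + 4 = 4 + 6 \left(2 + G - N\right)^{2}$)
$\frac{1}{A{\left(g{\left(-13 \right)},-188 \right)} + y} = \frac{1}{\left(4 + 6 \left(2 + \left(2 + \left(-13\right)^{2}\right) - -188\right)^{2}\right) - 35109} = \frac{1}{\left(4 + 6 \left(2 + \left(2 + 169\right) + 188\right)^{2}\right) - 35109} = \frac{1}{\left(4 + 6 \left(2 + 171 + 188\right)^{2}\right) - 35109} = \frac{1}{\left(4 + 6 \cdot 361^{2}\right) - 35109} = \frac{1}{\left(4 + 6 \cdot 130321\right) - 35109} = \frac{1}{\left(4 + 781926\right) - 35109} = \frac{1}{781930 - 35109} = \frac{1}{746821}$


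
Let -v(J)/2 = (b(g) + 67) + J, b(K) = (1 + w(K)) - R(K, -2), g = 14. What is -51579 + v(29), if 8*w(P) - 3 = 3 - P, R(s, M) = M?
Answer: -51775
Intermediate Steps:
w(P) = ¾ - P/8 (w(P) = 3/8 + (3 - P)/8 = 3/8 + (3/8 - P/8) = ¾ - P/8)
b(K) = 15/4 - K/8 (b(K) = (1 + (¾ - K/8)) - 1*(-2) = (7/4 - K/8) + 2 = 15/4 - K/8)
v(J) = -138 - 2*J (v(J) = -2*(((15/4 - ⅛*14) + 67) + J) = -2*(((15/4 - 7/4) + 67) + J) = -2*((2 + 67) + J) = -2*(69 + J) = -138 - 2*J)
-51579 + v(29) = -51579 + (-138 - 2*29) = -51579 + (-138 - 58) = -51579 - 196 = -51775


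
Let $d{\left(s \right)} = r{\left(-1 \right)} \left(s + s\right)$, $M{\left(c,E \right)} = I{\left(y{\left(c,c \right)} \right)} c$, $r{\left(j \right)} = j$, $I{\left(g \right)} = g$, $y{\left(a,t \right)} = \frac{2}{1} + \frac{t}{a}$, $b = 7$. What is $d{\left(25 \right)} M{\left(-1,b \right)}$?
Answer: $150$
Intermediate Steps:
$y{\left(a,t \right)} = 2 + \frac{t}{a}$ ($y{\left(a,t \right)} = 2 \cdot 1 + \frac{t}{a} = 2 + \frac{t}{a}$)
$M{\left(c,E \right)} = 3 c$ ($M{\left(c,E \right)} = \left(2 + \frac{c}{c}\right) c = \left(2 + 1\right) c = 3 c$)
$d{\left(s \right)} = - 2 s$ ($d{\left(s \right)} = - (s + s) = - 2 s$)
$d{\left(25 \right)} M{\left(-1,b \right)} = \left(-2\right) 25 \cdot 3 \left(-1\right) = \left(-50\right) \left(-3\right) = 150$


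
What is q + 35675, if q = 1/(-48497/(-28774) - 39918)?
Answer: 40974593819851/1148552035 ≈ 35675.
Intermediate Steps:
q = -28774/1148552035 (q = 1/(-48497*(-1/28774) - 39918) = 1/(48497/28774 - 39918) = 1/(-1148552035/28774) = -28774/1148552035 ≈ -2.5052e-5)
q + 35675 = -28774/1148552035 + 35675 = 40974593819851/1148552035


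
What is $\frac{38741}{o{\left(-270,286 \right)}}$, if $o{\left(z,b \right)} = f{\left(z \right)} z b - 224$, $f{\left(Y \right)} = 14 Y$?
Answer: $\frac{2039}{15362704} \approx 0.00013272$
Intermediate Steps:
$o{\left(z,b \right)} = -224 + 14 b z^{2}$ ($o{\left(z,b \right)} = 14 z z b - 224 = 14 z^{2} b - 224 = 14 b z^{2} - 224 = -224 + 14 b z^{2}$)
$\frac{38741}{o{\left(-270,286 \right)}} = \frac{38741}{-224 + 14 \cdot 286 \left(-270\right)^{2}} = \frac{38741}{-224 + 14 \cdot 286 \cdot 72900} = \frac{38741}{-224 + 291891600} = \frac{38741}{291891376} = 38741 \cdot \frac{1}{291891376} = \frac{2039}{15362704}$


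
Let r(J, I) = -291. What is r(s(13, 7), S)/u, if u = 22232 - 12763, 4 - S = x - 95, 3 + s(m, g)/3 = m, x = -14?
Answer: -291/9469 ≈ -0.030732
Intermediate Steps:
s(m, g) = -9 + 3*m
S = 113 (S = 4 - (-14 - 95) = 4 - 1*(-109) = 4 + 109 = 113)
u = 9469
r(s(13, 7), S)/u = -291/9469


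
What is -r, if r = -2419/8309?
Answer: 2419/8309 ≈ 0.29113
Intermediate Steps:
r = -2419/8309 (r = -2419*1/8309 = -2419/8309 ≈ -0.29113)
-r = -1*(-2419/8309) = 2419/8309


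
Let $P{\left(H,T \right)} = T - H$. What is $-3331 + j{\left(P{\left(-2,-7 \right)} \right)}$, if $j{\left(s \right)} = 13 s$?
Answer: $-3396$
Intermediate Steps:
$-3331 + j{\left(P{\left(-2,-7 \right)} \right)} = -3331 + 13 \left(-7 - -2\right) = -3331 + 13 \left(-7 + 2\right) = -3331 + 13 \left(-5\right) = -3331 - 65 = -3396$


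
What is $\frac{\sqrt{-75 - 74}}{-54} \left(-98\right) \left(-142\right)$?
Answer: $- \frac{6958 i \sqrt{149}}{27} \approx - 3145.7 i$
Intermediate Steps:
$\frac{\sqrt{-75 - 74}}{-54} \left(-98\right) \left(-142\right) = \sqrt{-149} \left(- \frac{1}{54}\right) \left(-98\right) \left(-142\right) = i \sqrt{149} \left(- \frac{1}{54}\right) \left(-98\right) \left(-142\right) = - \frac{i \sqrt{149}}{54} \left(-98\right) \left(-142\right) = \frac{49 i \sqrt{149}}{27} \left(-142\right) = - \frac{6958 i \sqrt{149}}{27}$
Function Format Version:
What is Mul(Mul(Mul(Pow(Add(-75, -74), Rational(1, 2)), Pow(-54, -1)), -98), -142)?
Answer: Mul(Rational(-6958, 27), I, Pow(149, Rational(1, 2))) ≈ Mul(-3145.7, I)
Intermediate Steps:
Mul(Mul(Mul(Pow(Add(-75, -74), Rational(1, 2)), Pow(-54, -1)), -98), -142) = Mul(Mul(Mul(Pow(-149, Rational(1, 2)), Rational(-1, 54)), -98), -142) = Mul(Mul(Mul(Mul(I, Pow(149, Rational(1, 2))), Rational(-1, 54)), -98), -142) = Mul(Mul(Mul(Rational(-1, 54), I, Pow(149, Rational(1, 2))), -98), -142) = Mul(Mul(Rational(49, 27), I, Pow(149, Rational(1, 2))), -142) = Mul(Rational(-6958, 27), I, Pow(149, Rational(1, 2)))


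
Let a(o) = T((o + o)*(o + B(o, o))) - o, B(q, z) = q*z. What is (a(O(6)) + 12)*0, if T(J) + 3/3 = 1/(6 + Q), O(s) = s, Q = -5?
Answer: 0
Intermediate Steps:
T(J) = 0 (T(J) = -1 + 1/(6 - 5) = -1 + 1/1 = -1 + 1 = 0)
a(o) = -o (a(o) = 0 - o = -o)
(a(O(6)) + 12)*0 = (-1*6 + 12)*0 = (-6 + 12)*0 = 6*0 = 0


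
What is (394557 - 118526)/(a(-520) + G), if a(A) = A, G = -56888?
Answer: -276031/57408 ≈ -4.8082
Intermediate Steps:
(394557 - 118526)/(a(-520) + G) = (394557 - 118526)/(-520 - 56888) = 276031/(-57408) = 276031*(-1/57408) = -276031/57408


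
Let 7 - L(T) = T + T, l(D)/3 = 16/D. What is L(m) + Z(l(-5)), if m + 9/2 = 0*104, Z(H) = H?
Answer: 32/5 ≈ 6.4000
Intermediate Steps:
l(D) = 48/D (l(D) = 3*(16/D) = 48/D)
m = -9/2 (m = -9/2 + 0*104 = -9/2 + 0 = -9/2 ≈ -4.5000)
L(T) = 7 - 2*T (L(T) = 7 - (T + T) = 7 - 2*T)
L(m) + Z(l(-5)) = (7 - 2*(-9/2)) + 48/(-5) = (7 + 9) + 48*(-⅕) = 16 - 48/5 = 32/5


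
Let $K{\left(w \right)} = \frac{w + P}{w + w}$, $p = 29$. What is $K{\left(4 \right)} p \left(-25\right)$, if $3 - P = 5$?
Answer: $- \frac{725}{4} \approx -181.25$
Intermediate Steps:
$P = -2$ ($P = 3 - 5 = -2$)
$K{\left(w \right)} = \frac{-2 + w}{2 w}$ ($K{\left(w \right)} = \frac{w - 2}{w + w} = \frac{-2 + w}{2 w}$)
$K{\left(4 \right)} p \left(-25\right) = \frac{-2 + 4}{2 \cdot 4} \cdot 29 \left(-25\right) = \frac{1}{2} \cdot \frac{1}{4} \cdot 2 \cdot 29 \left(-25\right) = \frac{1}{4} \cdot 29 \left(-25\right) = \frac{29}{4} \left(-25\right) = - \frac{725}{4}$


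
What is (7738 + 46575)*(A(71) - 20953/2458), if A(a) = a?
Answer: 8340575845/2458 ≈ 3.3932e+6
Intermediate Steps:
(7738 + 46575)*(A(71) - 20953/2458) = (7738 + 46575)*(71 - 20953/2458) = 54313*(71 - 20953*1/2458) = 54313*(71 - 20953/2458) = 54313*(153565/2458) = 8340575845/2458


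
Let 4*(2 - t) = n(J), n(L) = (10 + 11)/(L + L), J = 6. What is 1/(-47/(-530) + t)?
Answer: 4240/7001 ≈ 0.60563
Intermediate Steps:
n(L) = 21/(2*L) (n(L) = 21/((2*L)) = 21*(1/(2*L)) = 21/(2*L))
t = 25/16 (t = 2 - 21/(8*6) = 2 - ¼*7/4 = 2 - 7/16 = 25/16 ≈ 1.5625)
1/(-47/(-530) + t) = 1/(-47/(-530) + 25/16) = 1/(-47*(-1/530) + 25/16) = 1/(47/530 + 25/16) = 1/(7001/4240) = 4240/7001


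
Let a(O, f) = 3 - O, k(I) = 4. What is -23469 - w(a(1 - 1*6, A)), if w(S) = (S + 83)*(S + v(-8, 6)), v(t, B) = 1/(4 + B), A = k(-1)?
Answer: -242061/10 ≈ -24206.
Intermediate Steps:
A = 4
w(S) = (83 + S)*(⅒ + S) (w(S) = (S + 83)*(S + 1/(4 + 6)) = (83 + S)*(S + 1/10) = (83 + S)*(S + ⅒) = (83 + S)*(⅒ + S))
-23469 - w(a(1 - 1*6, A)) = -23469 - (83/10 + (3 - (1 - 1*6))² + 831*(3 - (1 - 1*6))/10) = -23469 - (83/10 + (3 - (1 - 6))² + 831*(3 - (1 - 6))/10) = -23469 - (83/10 + (3 - 1*(-5))² + 831*(3 - 1*(-5))/10) = -23469 - (83/10 + (3 + 5)² + 831*(3 + 5)/10) = -23469 - (83/10 + 8² + (831/10)*8) = -23469 - (83/10 + 64 + 3324/5) = -23469 - 1*7371/10 = -23469 - 7371/10 = -242061/10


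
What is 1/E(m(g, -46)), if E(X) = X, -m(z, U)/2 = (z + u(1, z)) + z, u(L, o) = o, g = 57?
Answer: -1/342 ≈ -0.0029240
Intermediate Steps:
m(z, U) = -6*z (m(z, U) = -2*((z + z) + z) = -2*(2*z + z) = -6*z)
1/E(m(g, -46)) = 1/(-6*57) = 1/(-342) = -1/342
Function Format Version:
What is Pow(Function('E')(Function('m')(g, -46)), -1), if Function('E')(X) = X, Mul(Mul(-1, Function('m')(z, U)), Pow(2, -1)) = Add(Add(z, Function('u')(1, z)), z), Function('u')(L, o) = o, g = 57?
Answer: Rational(-1, 342) ≈ -0.0029240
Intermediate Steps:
Function('m')(z, U) = Mul(-6, z) (Function('m')(z, U) = Mul(-2, Add(Add(z, z), z)) = Mul(-2, Add(Mul(2, z), z)) = Mul(-2, Mul(3, z)) = Mul(-6, z))
Pow(Function('E')(Function('m')(g, -46)), -1) = Pow(Mul(-6, 57), -1) = Pow(-342, -1) = Rational(-1, 342)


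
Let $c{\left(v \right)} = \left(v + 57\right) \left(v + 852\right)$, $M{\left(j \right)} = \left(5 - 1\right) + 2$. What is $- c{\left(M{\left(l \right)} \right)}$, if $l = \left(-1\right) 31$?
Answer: $-54054$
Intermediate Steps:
$l = -31$
$M{\left(j \right)} = 6$ ($M{\left(j \right)} = 4 + 2 = 6$)
$c{\left(v \right)} = \left(57 + v\right) \left(852 + v\right)$
$- c{\left(M{\left(l \right)} \right)} = - (48564 + 6^{2} + 909 \cdot 6) = - (48564 + 36 + 5454) = \left(-1\right) 54054 = -54054$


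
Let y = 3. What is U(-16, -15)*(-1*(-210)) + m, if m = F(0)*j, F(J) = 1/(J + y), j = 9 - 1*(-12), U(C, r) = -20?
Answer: -4193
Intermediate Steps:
j = 21 (j = 9 + 12 = 21)
F(J) = 1/(3 + J) (F(J) = 1/(J + 3) = 1/(3 + J))
m = 7 (m = 21/(3 + 0) = 21/3 = (⅓)*21 = 7)
U(-16, -15)*(-1*(-210)) + m = -(-20)*(-210) + 7 = -20*210 + 7 = -4200 + 7 = -4193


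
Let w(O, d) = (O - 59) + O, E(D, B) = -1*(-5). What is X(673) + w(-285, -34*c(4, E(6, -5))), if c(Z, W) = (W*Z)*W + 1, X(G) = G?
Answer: 44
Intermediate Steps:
E(D, B) = 5
c(Z, W) = 1 + Z*W² (c(Z, W) = Z*W² + 1 = 1 + Z*W²)
w(O, d) = -59 + 2*O (w(O, d) = (-59 + O) + O = -59 + 2*O)
X(673) + w(-285, -34*c(4, E(6, -5))) = 673 + (-59 + 2*(-285)) = 673 + (-59 - 570) = 673 - 629 = 44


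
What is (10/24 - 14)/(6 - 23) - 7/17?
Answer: 79/204 ≈ 0.38725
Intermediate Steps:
(10/24 - 14)/(6 - 23) - 7/17 = (10*(1/24) - 14)/(-17) - 7*1/17 = (5/12 - 14)*(-1/17) - 7/17 = -163/12*(-1/17) - 7/17 = 163/204 - 7/17 = 79/204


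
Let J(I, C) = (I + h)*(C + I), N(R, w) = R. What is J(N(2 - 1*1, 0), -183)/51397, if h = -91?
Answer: 16380/51397 ≈ 0.31870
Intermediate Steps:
J(I, C) = (-91 + I)*(C + I) (J(I, C) = (I - 91)*(C + I) = (-91 + I)*(C + I))
J(N(2 - 1*1, 0), -183)/51397 = ((2 - 1*1)**2 - 91*(-183) - 91*(2 - 1*1) - 183*(2 - 1*1))/51397 = ((2 - 1)**2 + 16653 - 91*(2 - 1) - 183*(2 - 1))*(1/51397) = (1**2 + 16653 - 91*1 - 183*1)*(1/51397) = (1 + 16653 - 91 - 183)*(1/51397) = 16380*(1/51397) = 16380/51397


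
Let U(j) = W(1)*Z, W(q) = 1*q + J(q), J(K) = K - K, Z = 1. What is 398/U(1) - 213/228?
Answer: 30177/76 ≈ 397.07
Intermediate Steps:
J(K) = 0
W(q) = q (W(q) = 1*q + 0 = q + 0 = q)
U(j) = 1 (U(j) = 1*1 = 1)
398/U(1) - 213/228 = 398/1 - 213/228 = 398*1 - 213*1/228 = 398 - 71/76 = 30177/76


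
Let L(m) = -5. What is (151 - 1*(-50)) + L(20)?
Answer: 196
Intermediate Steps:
(151 - 1*(-50)) + L(20) = (151 - 1*(-50)) - 5 = (151 + 50) - 5 = 201 - 5 = 196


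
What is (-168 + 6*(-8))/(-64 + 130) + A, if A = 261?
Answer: 2835/11 ≈ 257.73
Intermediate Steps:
(-168 + 6*(-8))/(-64 + 130) + A = (-168 + 6*(-8))/(-64 + 130) + 261 = (-168 - 48)/66 + 261 = -216*1/66 + 261 = -36/11 + 261 = 2835/11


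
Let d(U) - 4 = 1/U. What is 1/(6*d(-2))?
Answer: 1/21 ≈ 0.047619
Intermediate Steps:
d(U) = 4 + 1/U
1/(6*d(-2)) = 1/(6*(4 + 1/(-2))) = 1/(6*(4 - ½)) = 1/(6*(7/2)) = 1/21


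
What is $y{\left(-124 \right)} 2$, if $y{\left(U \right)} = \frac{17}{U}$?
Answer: $- \frac{17}{62} \approx -0.27419$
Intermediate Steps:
$y{\left(-124 \right)} 2 = \frac{17}{-124} \cdot 2 = 17 \left(- \frac{1}{124}\right) 2 = \left(- \frac{17}{124}\right) 2 = - \frac{17}{62}$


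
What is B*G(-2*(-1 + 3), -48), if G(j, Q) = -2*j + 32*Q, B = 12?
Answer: -18336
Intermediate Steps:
B*G(-2*(-1 + 3), -48) = 12*(-(-4)*(-1 + 3) + 32*(-48)) = 12*(-(-4)*2 - 1536) = 12*(-2*(-4) - 1536) = 12*(8 - 1536) = 12*(-1528) = -18336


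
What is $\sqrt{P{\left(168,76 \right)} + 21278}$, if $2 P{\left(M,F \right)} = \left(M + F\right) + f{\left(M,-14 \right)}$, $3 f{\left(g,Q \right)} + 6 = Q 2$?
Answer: $\frac{\sqrt{192549}}{3} \approx 146.27$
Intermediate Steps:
$f{\left(g,Q \right)} = -2 + \frac{2 Q}{3}$ ($f{\left(g,Q \right)} = -2 + \frac{Q 2}{3} = -2 + \frac{2 Q}{3}$)
$P{\left(M,F \right)} = - \frac{17}{3} + \frac{F}{2} + \frac{M}{2}$ ($P{\left(M,F \right)} = \frac{\left(M + F\right) + \left(-2 + \frac{2}{3} \left(-14\right)\right)}{2} = \frac{\left(F + M\right) - \frac{34}{3}}{2} = \frac{- \frac{34}{3} + F + M}{2} = - \frac{17}{3} + \frac{F}{2} + \frac{M}{2}$)
$\sqrt{P{\left(168,76 \right)} + 21278} = \sqrt{\left(- \frac{17}{3} + \frac{1}{2} \cdot 76 + \frac{1}{2} \cdot 168\right) + 21278} = \sqrt{\left(- \frac{17}{3} + 38 + 84\right) + 21278} = \sqrt{\frac{349}{3} + 21278} = \sqrt{\frac{64183}{3}} = \frac{\sqrt{192549}}{3}$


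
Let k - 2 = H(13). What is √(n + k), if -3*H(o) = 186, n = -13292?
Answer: 2*I*√3338 ≈ 115.55*I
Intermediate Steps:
H(o) = -62 (H(o) = -⅓*186 = -62)
k = -60 (k = 2 - 62 = -60)
√(n + k) = √(-13292 - 60) = √(-13352) = 2*I*√3338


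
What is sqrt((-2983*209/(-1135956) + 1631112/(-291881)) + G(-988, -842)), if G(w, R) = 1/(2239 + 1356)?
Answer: I*sqrt(1789910820720645481417627800345)/595986241891710 ≈ 2.2448*I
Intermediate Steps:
G(w, R) = 1/3595
sqrt((-2983*209/(-1135956) + 1631112/(-291881)) + G(-988, -842)) = sqrt((-2983*209/(-1135956) + 1631112/(-291881)) + 1/3595) = sqrt((-623447*(-1/1135956) + 1631112*(-1/291881)) + 1/3595) = sqrt((623447/1135956 - 1631112/291881) + 1/3595) = sqrt(-1670899129265/331563973236 + 1/3595) = sqrt(-6006550805734439/1191972483783420) = I*sqrt(1789910820720645481417627800345)/595986241891710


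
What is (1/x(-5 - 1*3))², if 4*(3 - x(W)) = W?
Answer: 1/25 ≈ 0.040000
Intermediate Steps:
x(W) = 3 - W/4
(1/x(-5 - 1*3))² = (1/(3 - (-5 - 1*3)/4))² = (1/(3 - (-5 - 3)/4))² = (1/(3 - ¼*(-8)))² = (1/(3 + 2))² = (1/5)² = (⅕)² = 1/25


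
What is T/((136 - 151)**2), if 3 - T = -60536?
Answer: 60539/225 ≈ 269.06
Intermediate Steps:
T = 60539 (T = 3 - 1*(-60536) = 3 + 60536 = 60539)
T/((136 - 151)**2) = 60539/((136 - 151)**2) = 60539/((-15)**2) = 60539/225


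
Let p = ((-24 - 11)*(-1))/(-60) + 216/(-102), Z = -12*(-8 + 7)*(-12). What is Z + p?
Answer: -29927/204 ≈ -146.70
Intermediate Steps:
Z = -144 (Z = -12*(-1)*(-12) = 12*(-12) = -144)
p = -551/204 (p = -35*(-1)*(-1/60) + 216*(-1/102) = 35*(-1/60) - 36/17 = -7/12 - 36/17 = -551/204 ≈ -2.7010)
Z + p = -144 - 551/204 = -29927/204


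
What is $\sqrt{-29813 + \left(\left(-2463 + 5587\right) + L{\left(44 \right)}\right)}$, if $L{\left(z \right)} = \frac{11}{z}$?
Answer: $\frac{i \sqrt{106755}}{2} \approx 163.37 i$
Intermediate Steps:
$\sqrt{-29813 + \left(\left(-2463 + 5587\right) + L{\left(44 \right)}\right)} = \sqrt{-29813 + \left(\left(-2463 + 5587\right) + \frac{11}{44}\right)} = \sqrt{-29813 + \left(3124 + 11 \cdot \frac{1}{44}\right)} = \sqrt{-29813 + \left(3124 + \frac{1}{4}\right)} = \sqrt{-29813 + \frac{12497}{4}} = \sqrt{- \frac{106755}{4}} = \frac{i \sqrt{106755}}{2}$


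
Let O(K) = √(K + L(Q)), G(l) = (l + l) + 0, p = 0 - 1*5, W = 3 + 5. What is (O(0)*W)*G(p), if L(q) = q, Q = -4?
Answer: -160*I ≈ -160.0*I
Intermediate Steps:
W = 8
p = -5 (p = 0 - 5 = -5)
G(l) = 2*l (G(l) = 2*l + 0 = 2*l)
O(K) = √(-4 + K) (O(K) = √(K - 4) = √(-4 + K))
(O(0)*W)*G(p) = (√(-4 + 0)*8)*(2*(-5)) = (√(-4)*8)*(-10) = ((2*I)*8)*(-10) = (16*I)*(-10) = -160*I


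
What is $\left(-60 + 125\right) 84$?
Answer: $5460$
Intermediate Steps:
$\left(-60 + 125\right) 84 = 65 \cdot 84 = 5460$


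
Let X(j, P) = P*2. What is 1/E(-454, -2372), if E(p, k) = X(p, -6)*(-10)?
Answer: 1/120 ≈ 0.0083333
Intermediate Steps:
X(j, P) = 2*P
E(p, k) = 120 (E(p, k) = (2*(-6))*(-10) = -12*(-10) = 120)
1/E(-454, -2372) = 1/120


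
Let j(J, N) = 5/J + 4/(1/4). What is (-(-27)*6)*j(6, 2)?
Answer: 2727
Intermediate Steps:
j(J, N) = 16 + 5/J (j(J, N) = 5/J + 4/(1/4) = 5/J + 4*4 = 5/J + 16 = 16 + 5/J)
(-(-27)*6)*j(6, 2) = (-(-27)*6)*(16 + 5/6) = (-27*(-6))*(16 + 5*(1/6)) = 162*(16 + 5/6) = 162*(101/6) = 2727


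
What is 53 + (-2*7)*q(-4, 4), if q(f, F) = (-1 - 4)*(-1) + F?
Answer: -73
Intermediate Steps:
q(f, F) = 5 + F (q(f, F) = -5*(-1) + F = 5 + F)
53 + (-2*7)*q(-4, 4) = 53 + (-2*7)*(5 + 4) = 53 - 14*9 = 53 - 126 = -73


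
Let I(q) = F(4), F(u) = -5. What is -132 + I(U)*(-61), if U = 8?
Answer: 173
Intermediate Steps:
I(q) = -5
-132 + I(U)*(-61) = -132 - 5*(-61) = -132 + 305 = 173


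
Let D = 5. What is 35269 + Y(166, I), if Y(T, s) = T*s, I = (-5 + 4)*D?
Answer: 34439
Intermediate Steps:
I = -5 (I = (-5 + 4)*5 = -1*5 = -5)
35269 + Y(166, I) = 35269 + 166*(-5) = 35269 - 830 = 34439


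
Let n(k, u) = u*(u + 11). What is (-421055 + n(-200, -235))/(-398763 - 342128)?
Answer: 368415/740891 ≈ 0.49726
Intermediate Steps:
n(k, u) = u*(11 + u)
(-421055 + n(-200, -235))/(-398763 - 342128) = (-421055 - 235*(11 - 235))/(-398763 - 342128) = (-421055 - 235*(-224))/(-740891) = (-421055 + 52640)*(-1/740891) = -368415*(-1/740891) = 368415/740891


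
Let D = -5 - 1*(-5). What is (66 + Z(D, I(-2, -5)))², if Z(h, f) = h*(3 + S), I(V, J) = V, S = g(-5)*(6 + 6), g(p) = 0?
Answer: 4356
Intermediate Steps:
D = 0 (D = -5 + 5 = 0)
S = 0 (S = 0*(6 + 6) = 0*12 = 0)
Z(h, f) = 3*h (Z(h, f) = h*(3 + 0) = h*3 = 3*h)
(66 + Z(D, I(-2, -5)))² = (66 + 3*0)² = (66 + 0)² = 66² = 4356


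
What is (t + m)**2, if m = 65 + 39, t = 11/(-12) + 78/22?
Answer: 198105625/17424 ≈ 11370.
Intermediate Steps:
t = 347/132 (t = 11*(-1/12) + 78*(1/22) = -11/12 + 39/11 = 347/132 ≈ 2.6288)
m = 104
(t + m)**2 = (347/132 + 104)**2 = (14075/132)**2 = 198105625/17424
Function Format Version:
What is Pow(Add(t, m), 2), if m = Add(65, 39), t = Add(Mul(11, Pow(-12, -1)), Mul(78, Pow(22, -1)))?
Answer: Rational(198105625, 17424) ≈ 11370.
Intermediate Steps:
t = Rational(347, 132) (t = Add(Mul(11, Rational(-1, 12)), Mul(78, Rational(1, 22))) = Add(Rational(-11, 12), Rational(39, 11)) = Rational(347, 132) ≈ 2.6288)
m = 104
Pow(Add(t, m), 2) = Pow(Add(Rational(347, 132), 104), 2) = Pow(Rational(14075, 132), 2) = Rational(198105625, 17424)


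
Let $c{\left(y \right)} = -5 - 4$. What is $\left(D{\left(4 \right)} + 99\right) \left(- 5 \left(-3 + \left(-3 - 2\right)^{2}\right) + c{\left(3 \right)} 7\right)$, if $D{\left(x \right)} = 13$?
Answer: $-19376$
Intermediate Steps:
$c{\left(y \right)} = -9$ ($c{\left(y \right)} = -5 - 4 = -9$)
$\left(D{\left(4 \right)} + 99\right) \left(- 5 \left(-3 + \left(-3 - 2\right)^{2}\right) + c{\left(3 \right)} 7\right) = \left(13 + 99\right) \left(- 5 \left(-3 + \left(-3 - 2\right)^{2}\right) - 63\right) = 112 \left(- 5 \left(-3 + \left(-5\right)^{2}\right) - 63\right) = 112 \left(- 5 \left(-3 + 25\right) - 63\right) = 112 \left(\left(-5\right) 22 - 63\right) = 112 \left(-110 - 63\right) = 112 \left(-173\right) = -19376$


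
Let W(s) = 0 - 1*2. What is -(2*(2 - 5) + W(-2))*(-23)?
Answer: -184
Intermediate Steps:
W(s) = -2 (W(s) = 0 - 2 = -2)
-(2*(2 - 5) + W(-2))*(-23) = -(2*(2 - 5) - 2)*(-23) = -(2*(-3) - 2)*(-23) = -(-6 - 2)*(-23) = -(-8)*(-23) = -1*184 = -184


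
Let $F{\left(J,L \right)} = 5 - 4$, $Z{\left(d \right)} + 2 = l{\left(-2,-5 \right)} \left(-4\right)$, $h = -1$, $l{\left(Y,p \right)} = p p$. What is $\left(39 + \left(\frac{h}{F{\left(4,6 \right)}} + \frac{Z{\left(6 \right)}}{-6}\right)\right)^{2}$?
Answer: $3025$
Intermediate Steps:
$l{\left(Y,p \right)} = p^{2}$
$Z{\left(d \right)} = -102$ ($Z{\left(d \right)} = -2 + \left(-5\right)^{2} \left(-4\right) = -2 + 25 \left(-4\right) = -2 - 100 = -102$)
$F{\left(J,L \right)} = 1$
$\left(39 + \left(\frac{h}{F{\left(4,6 \right)}} + \frac{Z{\left(6 \right)}}{-6}\right)\right)^{2} = \left(39 - \left(1 - 17\right)\right)^{2} = \left(39 - -16\right)^{2} = \left(39 + \left(-1 + 17\right)\right)^{2} = \left(39 + 16\right)^{2} = 55^{2} = 3025$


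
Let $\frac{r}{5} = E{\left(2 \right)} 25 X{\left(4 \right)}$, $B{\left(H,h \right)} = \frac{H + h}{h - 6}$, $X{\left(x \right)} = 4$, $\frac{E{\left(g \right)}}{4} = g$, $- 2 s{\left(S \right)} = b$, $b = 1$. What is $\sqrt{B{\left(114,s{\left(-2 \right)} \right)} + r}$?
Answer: $\frac{\sqrt{673049}}{13} \approx 63.107$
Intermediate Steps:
$s{\left(S \right)} = - \frac{1}{2}$ ($s{\left(S \right)} = \left(- \frac{1}{2}\right) 1 = - \frac{1}{2}$)
$E{\left(g \right)} = 4 g$
$B{\left(H,h \right)} = \frac{H + h}{-6 + h}$
$r = 4000$ ($r = 5 \cdot 4 \cdot 2 \cdot 25 \cdot 4 = 5 \cdot 8 \cdot 100 = 5 \cdot 800 = 4000$)
$\sqrt{B{\left(114,s{\left(-2 \right)} \right)} + r} = \sqrt{\frac{114 - \frac{1}{2}}{-6 - \frac{1}{2}} + 4000} = \sqrt{\frac{1}{- \frac{13}{2}} \cdot \frac{227}{2} + 4000} = \sqrt{\left(- \frac{2}{13}\right) \frac{227}{2} + 4000} = \sqrt{- \frac{227}{13} + 4000} = \sqrt{\frac{51773}{13}} = \frac{\sqrt{673049}}{13}$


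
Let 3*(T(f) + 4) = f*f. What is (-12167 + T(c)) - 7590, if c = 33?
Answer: -19398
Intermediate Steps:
T(f) = -4 + f²/3 (T(f) = -4 + (f*f)/3 = -4 + f²/3)
(-12167 + T(c)) - 7590 = (-12167 + (-4 + (⅓)*33²)) - 7590 = (-12167 + (-4 + (⅓)*1089)) - 7590 = (-12167 + (-4 + 363)) - 7590 = (-12167 + 359) - 7590 = -11808 - 7590 = -19398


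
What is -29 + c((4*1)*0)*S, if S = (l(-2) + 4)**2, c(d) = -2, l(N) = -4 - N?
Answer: -37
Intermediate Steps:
S = 4 (S = ((-4 - 1*(-2)) + 4)**2 = ((-4 + 2) + 4)**2 = (-2 + 4)**2 = 2**2 = 4)
-29 + c((4*1)*0)*S = -29 - 2*4 = -29 - 8 = -37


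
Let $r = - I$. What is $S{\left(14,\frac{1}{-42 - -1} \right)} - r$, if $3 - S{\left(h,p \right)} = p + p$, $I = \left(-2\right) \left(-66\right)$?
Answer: $\frac{5537}{41} \approx 135.05$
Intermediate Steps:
$I = 132$
$S{\left(h,p \right)} = 3 - 2 p$ ($S{\left(h,p \right)} = 3 - \left(p + p\right) = 3 - 2 p$)
$r = -132$ ($r = \left(-1\right) 132 = -132$)
$S{\left(14,\frac{1}{-42 - -1} \right)} - r = \left(3 - \frac{2}{-42 - -1}\right) - -132 = \left(3 - \frac{2}{-42 + \left(-20 + 21\right)}\right) + 132 = \left(3 - \frac{2}{-42 + 1}\right) + 132 = \left(3 - \frac{2}{-41}\right) + 132 = \left(3 - - \frac{2}{41}\right) + 132 = \left(3 + \frac{2}{41}\right) + 132 = \frac{125}{41} + 132 = \frac{5537}{41}$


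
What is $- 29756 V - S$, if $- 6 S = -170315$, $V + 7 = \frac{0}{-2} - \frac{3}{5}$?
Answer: $\frac{5932793}{30} \approx 1.9776 \cdot 10^{5}$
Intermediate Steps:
$V = - \frac{38}{5}$ ($V = -7 + \left(\frac{0}{-2} - \frac{3}{5}\right) = -7 + \left(0 \left(- \frac{1}{2}\right) - \frac{3}{5}\right) = -7 + \left(0 - \frac{3}{5}\right) = -7 - \frac{3}{5} = - \frac{38}{5} \approx -7.6$)
$S = \frac{170315}{6}$ ($S = \left(- \frac{1}{6}\right) \left(-170315\right) = \frac{170315}{6} \approx 28386.0$)
$- 29756 V - S = \left(-29756\right) \left(- \frac{38}{5}\right) - \frac{170315}{6} = \frac{1130728}{5} - \frac{170315}{6} = \frac{5932793}{30}$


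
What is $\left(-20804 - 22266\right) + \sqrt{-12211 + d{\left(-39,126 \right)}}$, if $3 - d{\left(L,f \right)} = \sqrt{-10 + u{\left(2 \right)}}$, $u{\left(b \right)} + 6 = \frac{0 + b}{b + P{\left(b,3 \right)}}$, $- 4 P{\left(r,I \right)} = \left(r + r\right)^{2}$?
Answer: $-43070 + \sqrt{-12208 - i \sqrt{17}} \approx -43070.0 - 110.49 i$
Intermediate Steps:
$P{\left(r,I \right)} = - r^{2}$ ($P{\left(r,I \right)} = - \frac{\left(r + r\right)^{2}}{4} = - \frac{\left(2 r\right)^{2}}{4} = - \frac{4 r^{2}}{4} = - r^{2}$)
$u{\left(b \right)} = -6 + \frac{b}{b - b^{2}}$ ($u{\left(b \right)} = -6 + \frac{0 + b}{b - b^{2}} = -6 + \frac{b}{b - b^{2}}$)
$d{\left(L,f \right)} = 3 - i \sqrt{17}$ ($d{\left(L,f \right)} = 3 - \sqrt{-10 + \frac{5 - 12}{-1 + 2}} = 3 - \sqrt{-10 + \frac{5 - 12}{1}} = 3 - \sqrt{-10 + 1 \left(-7\right)} = 3 - \sqrt{-10 - 7} = 3 - \sqrt{-17} = 3 - i \sqrt{17}$)
$\left(-20804 - 22266\right) + \sqrt{-12211 + d{\left(-39,126 \right)}} = \left(-20804 - 22266\right) + \sqrt{-12211 + \left(3 - i \sqrt{17}\right)} = -43070 + \sqrt{-12208 - i \sqrt{17}}$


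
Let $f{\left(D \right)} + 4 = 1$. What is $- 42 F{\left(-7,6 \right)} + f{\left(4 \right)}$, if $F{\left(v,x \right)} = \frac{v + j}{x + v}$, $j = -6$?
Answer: $-549$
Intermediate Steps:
$F{\left(v,x \right)} = \frac{-6 + v}{v + x}$ ($F{\left(v,x \right)} = \frac{v - 6}{x + v} = \frac{-6 + v}{v + x}$)
$f{\left(D \right)} = -3$ ($f{\left(D \right)} = -4 + 1 = -3$)
$- 42 F{\left(-7,6 \right)} + f{\left(4 \right)} = - 42 \frac{-6 - 7}{-7 + 6} - 3 = - 42 \frac{1}{-1} \left(-13\right) - 3 = - 42 \left(\left(-1\right) \left(-13\right)\right) - 3 = \left(-42\right) 13 - 3 = -546 - 3 = -549$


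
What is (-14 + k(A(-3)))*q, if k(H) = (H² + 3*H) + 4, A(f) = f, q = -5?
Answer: 50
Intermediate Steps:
k(H) = 4 + H² + 3*H
(-14 + k(A(-3)))*q = (-14 + (4 + (-3)² + 3*(-3)))*(-5) = (-14 + (4 + 9 - 9))*(-5) = (-14 + 4)*(-5) = -10*(-5) = 50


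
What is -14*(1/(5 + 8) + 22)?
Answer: -4018/13 ≈ -309.08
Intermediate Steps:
-14*(1/(5 + 8) + 22) = -14*(1/13 + 22) = -14*287/13 = -4018/13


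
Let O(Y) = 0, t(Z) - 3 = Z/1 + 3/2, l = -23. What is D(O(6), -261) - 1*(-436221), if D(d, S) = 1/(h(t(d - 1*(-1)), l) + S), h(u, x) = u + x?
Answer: 242975095/557 ≈ 4.3622e+5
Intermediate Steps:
t(Z) = 9/2 + Z (t(Z) = 3 + (Z/1 + 3/2) = 3 + (Z*1 + 3*(1/2)) = 3 + (Z + 3/2) = 3 + (3/2 + Z) = 9/2 + Z)
D(d, S) = 1/(-35/2 + S + d) (D(d, S) = 1/(((9/2 + (d - 1*(-1))) - 23) + S) = 1/(((9/2 + (d + 1)) - 23) + S) = 1/(((9/2 + (1 + d)) - 23) + S) = 1/(((11/2 + d) - 23) + S) = 1/((-35/2 + d) + S) = 1/(-35/2 + S + d))
D(O(6), -261) - 1*(-436221) = 2/(-35 + 2*(-261) + 2*0) - 1*(-436221) = 2/(-35 - 522 + 0) + 436221 = 2/(-557) + 436221 = 2*(-1/557) + 436221 = -2/557 + 436221 = 242975095/557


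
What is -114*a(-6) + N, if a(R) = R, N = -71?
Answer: 613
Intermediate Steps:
-114*a(-6) + N = -114*(-6) - 71 = 684 - 71 = 613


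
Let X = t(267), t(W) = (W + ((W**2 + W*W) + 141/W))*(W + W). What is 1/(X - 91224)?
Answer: 1/76188288 ≈ 1.3125e-8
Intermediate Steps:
t(W) = 2*W*(W + 2*W**2 + 141/W) (t(W) = (W + ((W**2 + W**2) + 141/W))*(2*W) = (W + (2*W**2 + 141/W))*(2*W) = (W + 2*W**2 + 141/W)*(2*W) = 2*W*(W + 2*W**2 + 141/W))
X = 76279512 (X = 282 + 2*267**2 + 4*267**3 = 282 + 2*71289 + 4*19034163 = 282 + 142578 + 76136652 = 76279512)
1/(X - 91224) = 1/(76279512 - 91224) = 1/76188288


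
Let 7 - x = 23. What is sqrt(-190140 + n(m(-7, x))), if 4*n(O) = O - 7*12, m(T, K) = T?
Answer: I*sqrt(760651)/2 ≈ 436.08*I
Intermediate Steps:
x = -16 (x = 7 - 1*23 = 7 - 23 = -16)
n(O) = -21 + O/4 (n(O) = (O - 7*12)/4 = (O - 84)/4 = (-84 + O)/4 = -21 + O/4)
sqrt(-190140 + n(m(-7, x))) = sqrt(-190140 + (-21 + (1/4)*(-7))) = sqrt(-190140 + (-21 - 7/4)) = sqrt(-190140 - 91/4) = sqrt(-760651/4) = I*sqrt(760651)/2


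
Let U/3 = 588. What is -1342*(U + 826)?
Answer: -3475780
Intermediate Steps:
U = 1764 (U = 3*588 = 1764)
-1342*(U + 826) = -1342*(1764 + 826) = -1342*2590 = -3475780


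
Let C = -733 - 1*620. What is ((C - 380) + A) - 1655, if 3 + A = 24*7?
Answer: -3223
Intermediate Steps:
C = -1353 (C = -733 - 620 = -1353)
A = 165 (A = -3 + 24*7 = -3 + 168 = 165)
((C - 380) + A) - 1655 = ((-1353 - 380) + 165) - 1655 = (-1733 + 165) - 1655 = -1568 - 1655 = -3223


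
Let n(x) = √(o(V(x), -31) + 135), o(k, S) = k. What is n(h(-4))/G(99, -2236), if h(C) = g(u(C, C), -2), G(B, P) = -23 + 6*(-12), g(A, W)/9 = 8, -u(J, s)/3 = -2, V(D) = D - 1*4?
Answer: -√203/95 ≈ -0.14998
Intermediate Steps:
V(D) = -4 + D (V(D) = D - 4 = -4 + D)
u(J, s) = 6 (u(J, s) = -3*(-2) = 6)
g(A, W) = 72 (g(A, W) = 9*8 = 72)
G(B, P) = -95 (G(B, P) = -23 - 72 = -95)
h(C) = 72
n(x) = √(131 + x) (n(x) = √((-4 + x) + 135) = √(131 + x))
n(h(-4))/G(99, -2236) = √(131 + 72)/(-95) = √203*(-1/95) = -√203/95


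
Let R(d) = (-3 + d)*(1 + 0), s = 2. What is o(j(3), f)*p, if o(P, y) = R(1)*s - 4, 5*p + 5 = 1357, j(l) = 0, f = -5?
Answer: -10816/5 ≈ -2163.2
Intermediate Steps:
p = 1352/5 (p = -1 + (⅕)*1357 = -1 + 1357/5 = 1352/5 ≈ 270.40)
R(d) = -3 + d (R(d) = (-3 + d)*1 = -3 + d)
o(P, y) = -8 (o(P, y) = (-3 + 1)*2 - 4 = -2*2 - 4 = -4 - 4 = -8)
o(j(3), f)*p = -8*1352/5 = -10816/5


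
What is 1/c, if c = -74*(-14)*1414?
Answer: 1/1464904 ≈ 6.8264e-7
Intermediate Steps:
c = 1464904 (c = 1036*1414 = 1464904)
1/c = 1/1464904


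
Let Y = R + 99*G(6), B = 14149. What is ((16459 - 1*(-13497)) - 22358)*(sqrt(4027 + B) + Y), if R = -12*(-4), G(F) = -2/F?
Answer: 113970 + 121568*sqrt(71) ≈ 1.1383e+6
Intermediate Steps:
R = 48
Y = 15 (Y = 48 + 99*(-2/6) = 48 + 99*(-2*1/6) = 48 + 99*(-1/3) = 48 - 33 = 15)
((16459 - 1*(-13497)) - 22358)*(sqrt(4027 + B) + Y) = ((16459 - 1*(-13497)) - 22358)*(sqrt(4027 + 14149) + 15) = ((16459 + 13497) - 22358)*(sqrt(18176) + 15) = (29956 - 22358)*(16*sqrt(71) + 15) = 7598*(15 + 16*sqrt(71)) = 113970 + 121568*sqrt(71)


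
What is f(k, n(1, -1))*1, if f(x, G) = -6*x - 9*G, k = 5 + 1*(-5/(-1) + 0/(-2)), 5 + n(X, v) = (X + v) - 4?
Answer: 21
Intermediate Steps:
n(X, v) = -9 + X + v (n(X, v) = -5 + ((X + v) - 4) = -5 + (-4 + X + v) = -9 + X + v)
k = 10 (k = 5 + 1*(-5*(-1) + 0*(-½)) = 5 + 1*(5 + 0) = 5 + 1*5 = 5 + 5 = 10)
f(x, G) = -9*G - 6*x
f(k, n(1, -1))*1 = (-9*(-9 + 1 - 1) - 6*10)*1 = (-9*(-9) - 60)*1 = (81 - 60)*1 = 21*1 = 21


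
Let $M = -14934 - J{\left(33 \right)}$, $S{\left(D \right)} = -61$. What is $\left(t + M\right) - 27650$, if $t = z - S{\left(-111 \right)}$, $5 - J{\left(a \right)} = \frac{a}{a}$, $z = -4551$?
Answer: $-47078$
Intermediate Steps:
$J{\left(a \right)} = 4$ ($J{\left(a \right)} = 5 - \frac{a}{a} = 5 - 1 = 4$)
$M = -14938$ ($M = -14934 - 4 = -14938$)
$t = -4490$ ($t = -4551 - -61 = -4551 + 61 = -4490$)
$\left(t + M\right) - 27650 = \left(-4490 - 14938\right) - 27650 = -19428 - 27650 = -47078$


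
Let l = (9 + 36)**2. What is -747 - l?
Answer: -2772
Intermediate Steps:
l = 2025 (l = 45**2 = 2025)
-747 - l = -747 - 1*2025 = -747 - 2025 = -2772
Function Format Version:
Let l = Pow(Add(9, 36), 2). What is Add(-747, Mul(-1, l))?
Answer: -2772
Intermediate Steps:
l = 2025 (l = Pow(45, 2) = 2025)
Add(-747, Mul(-1, l)) = Add(-747, Mul(-1, 2025)) = Add(-747, -2025) = -2772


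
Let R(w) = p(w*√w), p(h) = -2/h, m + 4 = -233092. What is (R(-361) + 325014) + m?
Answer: 91918 - 2*I/6859 ≈ 91918.0 - 0.00029159*I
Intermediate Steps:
m = -233096 (m = -4 - 233092 = -233096)
R(w) = -2/w^(3/2)
(R(-361) + 325014) + m = (-2*I/6859 + 325014) - 233096 = (325014 - 2*I/6859) - 233096 = 91918 - 2*I/6859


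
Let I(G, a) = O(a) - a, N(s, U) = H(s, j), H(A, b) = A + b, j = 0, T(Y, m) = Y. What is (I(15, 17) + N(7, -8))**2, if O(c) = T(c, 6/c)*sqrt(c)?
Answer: 5013 - 340*sqrt(17) ≈ 3611.1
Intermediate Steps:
O(c) = c**(3/2) (O(c) = c*sqrt(c) = c**(3/2))
N(s, U) = s (N(s, U) = s + 0 = s)
I(G, a) = a**(3/2) - a
(I(15, 17) + N(7, -8))**2 = ((17**(3/2) - 1*17) + 7)**2 = ((17*sqrt(17) - 17) + 7)**2 = ((-17 + 17*sqrt(17)) + 7)**2 = (-10 + 17*sqrt(17))**2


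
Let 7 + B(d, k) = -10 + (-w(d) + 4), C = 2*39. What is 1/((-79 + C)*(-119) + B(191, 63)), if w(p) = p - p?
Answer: 1/106 ≈ 0.0094340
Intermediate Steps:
C = 78
w(p) = 0
B(d, k) = -13 (B(d, k) = -7 + (-10 + (-1*0 + 4)) = -7 + (-10 + (0 + 4)) = -7 + (-10 + 4) = -7 - 6 = -13)
1/((-79 + C)*(-119) + B(191, 63)) = 1/((-79 + 78)*(-119) - 13) = 1/(-1*(-119) - 13) = 1/(119 - 13) = 1/106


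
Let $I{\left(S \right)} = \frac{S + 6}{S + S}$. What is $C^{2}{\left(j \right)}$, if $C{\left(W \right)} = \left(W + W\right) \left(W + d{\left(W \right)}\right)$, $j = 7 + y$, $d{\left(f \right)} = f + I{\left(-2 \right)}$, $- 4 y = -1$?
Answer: $\frac{613089}{16} \approx 38318.0$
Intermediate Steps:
$y = \frac{1}{4}$ ($y = \left(- \frac{1}{4}\right) \left(-1\right) = \frac{1}{4} \approx 0.25$)
$I{\left(S \right)} = \frac{6 + S}{2 S}$
$d{\left(f \right)} = -1 + f$ ($d{\left(f \right)} = f + \frac{6 - 2}{2 \left(-2\right)} = f + \frac{1}{2} \left(- \frac{1}{2}\right) 4 = f - 1 = -1 + f$)
$j = \frac{29}{4}$ ($j = 7 + \frac{1}{4} = \frac{29}{4} \approx 7.25$)
$C{\left(W \right)} = 2 W \left(-1 + 2 W\right)$ ($C{\left(W \right)} = \left(W + W\right) \left(W + \left(-1 + W\right)\right) = 2 W \left(-1 + 2 W\right)$)
$C^{2}{\left(j \right)} = \left(2 \cdot \frac{29}{4} \left(-1 + 2 \cdot \frac{29}{4}\right)\right)^{2} = \left(2 \cdot \frac{29}{4} \left(-1 + \frac{29}{2}\right)\right)^{2} = \left(2 \cdot \frac{29}{4} \cdot \frac{27}{2}\right)^{2} = \left(\frac{783}{4}\right)^{2} = \frac{613089}{16}$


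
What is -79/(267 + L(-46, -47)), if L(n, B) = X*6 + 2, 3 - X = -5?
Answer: -79/317 ≈ -0.24921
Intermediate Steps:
X = 8 (X = 3 - 1*(-5) = 3 + 5 = 8)
L(n, B) = 50 (L(n, B) = 8*6 + 2 = 48 + 2 = 50)
-79/(267 + L(-46, -47)) = -79/(267 + 50) = -79/317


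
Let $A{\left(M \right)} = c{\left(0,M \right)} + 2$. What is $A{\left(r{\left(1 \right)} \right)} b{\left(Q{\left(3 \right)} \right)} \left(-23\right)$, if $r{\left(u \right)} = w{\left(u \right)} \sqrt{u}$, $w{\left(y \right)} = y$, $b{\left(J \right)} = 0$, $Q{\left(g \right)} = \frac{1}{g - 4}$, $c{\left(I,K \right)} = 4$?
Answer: $0$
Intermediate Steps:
$Q{\left(g \right)} = \frac{1}{-4 + g}$
$r{\left(u \right)} = u^{\frac{3}{2}}$ ($r{\left(u \right)} = u \sqrt{u} = u^{\frac{3}{2}}$)
$A{\left(M \right)} = 6$ ($A{\left(M \right)} = 4 + 2 = 6$)
$A{\left(r{\left(1 \right)} \right)} b{\left(Q{\left(3 \right)} \right)} \left(-23\right) = 6 \cdot 0 \left(-23\right) = 0 \left(-23\right) = 0$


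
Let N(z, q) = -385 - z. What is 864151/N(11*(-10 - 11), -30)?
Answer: -864151/154 ≈ -5611.4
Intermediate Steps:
864151/N(11*(-10 - 11), -30) = 864151/(-385 - 11*(-10 - 11)) = 864151/(-385 - 11*(-21)) = 864151/(-385 - 1*(-231)) = 864151/(-385 + 231) = 864151/(-154) = 864151*(-1/154) = -864151/154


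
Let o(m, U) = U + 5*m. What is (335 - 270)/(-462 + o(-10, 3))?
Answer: -65/509 ≈ -0.12770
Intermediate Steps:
(335 - 270)/(-462 + o(-10, 3)) = (335 - 270)/(-462 + (3 + 5*(-10))) = 65/(-462 + (3 - 50)) = 65/(-462 - 47) = 65/(-509) = 65*(-1/509) = -65/509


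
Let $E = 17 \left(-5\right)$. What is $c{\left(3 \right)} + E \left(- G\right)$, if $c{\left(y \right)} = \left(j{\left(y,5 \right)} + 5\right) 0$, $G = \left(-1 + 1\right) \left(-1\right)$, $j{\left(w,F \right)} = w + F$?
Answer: $0$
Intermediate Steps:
$j{\left(w,F \right)} = F + w$
$G = 0$ ($G = 0 \left(-1\right) = 0$)
$c{\left(y \right)} = 0$ ($c{\left(y \right)} = \left(\left(5 + y\right) + 5\right) 0 = \left(10 + y\right) 0 = 0$)
$E = -85$
$c{\left(3 \right)} + E \left(- G\right) = 0 - 85 \left(\left(-1\right) 0\right) = 0 - 0 = 0 + 0 = 0$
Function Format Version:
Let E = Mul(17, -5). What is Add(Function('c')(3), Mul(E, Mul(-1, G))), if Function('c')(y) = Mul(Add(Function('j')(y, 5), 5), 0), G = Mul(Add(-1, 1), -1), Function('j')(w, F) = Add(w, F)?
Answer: 0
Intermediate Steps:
Function('j')(w, F) = Add(F, w)
G = 0 (G = Mul(0, -1) = 0)
Function('c')(y) = 0 (Function('c')(y) = Mul(Add(Add(5, y), 5), 0) = Mul(Add(10, y), 0) = 0)
E = -85
Add(Function('c')(3), Mul(E, Mul(-1, G))) = Add(0, Mul(-85, Mul(-1, 0))) = Add(0, Mul(-85, 0)) = Add(0, 0) = 0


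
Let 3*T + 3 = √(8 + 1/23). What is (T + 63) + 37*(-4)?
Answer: -86 + √4255/69 ≈ -85.055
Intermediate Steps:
T = -1 + √4255/69 (T = -1 + √(8 + 1/23)/3 = -1 + √(185/23)/3 = -1 + (√4255/23)/3 = -1 + √4255/69 ≈ -0.054632)
(T + 63) + 37*(-4) = ((-1 + √4255/69) + 63) + 37*(-4) = (62 + √4255/69) - 148 = -86 + √4255/69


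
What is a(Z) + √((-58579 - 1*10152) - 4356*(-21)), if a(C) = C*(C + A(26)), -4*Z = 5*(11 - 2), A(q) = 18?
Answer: -1215/16 + √22745 ≈ 74.877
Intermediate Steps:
Z = -45/4 (Z = -5*(11 - 2)/4 = -5*9/4 = -¼*45 = -45/4 ≈ -11.250)
a(C) = C*(18 + C) (a(C) = C*(C + 18) = C*(18 + C))
a(Z) + √((-58579 - 1*10152) - 4356*(-21)) = -45*(18 - 45/4)/4 + √((-58579 - 1*10152) - 4356*(-21)) = -45/4*27/4 + √((-58579 - 10152) + 91476) = -1215/16 + √(-68731 + 91476) = -1215/16 + √22745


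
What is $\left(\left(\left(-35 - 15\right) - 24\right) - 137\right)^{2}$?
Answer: $44521$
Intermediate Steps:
$\left(\left(\left(-35 - 15\right) - 24\right) - 137\right)^{2} = \left(\left(-50 - 24\right) - 137\right)^{2} = \left(-74 - 137\right)^{2} = \left(-211\right)^{2} = 44521$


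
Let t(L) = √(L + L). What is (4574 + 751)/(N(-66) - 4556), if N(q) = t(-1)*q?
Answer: -6065175/5191462 + 175725*I*√2/10382924 ≈ -1.1683 + 0.023935*I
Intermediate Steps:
t(L) = √2*√L (t(L) = √(2*L) = √2*√L)
N(q) = I*q*√2 (N(q) = (√2*√(-1))*q = (√2*I)*q = (I*√2)*q = I*q*√2)
(4574 + 751)/(N(-66) - 4556) = (4574 + 751)/(I*(-66)*√2 - 4556) = 5325/(-66*I*√2 - 4556) = 5325/(-4556 - 66*I*√2)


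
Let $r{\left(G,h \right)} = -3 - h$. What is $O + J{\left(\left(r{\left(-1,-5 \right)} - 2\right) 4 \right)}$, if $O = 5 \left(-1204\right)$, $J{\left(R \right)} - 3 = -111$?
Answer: $-6128$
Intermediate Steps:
$J{\left(R \right)} = -108$ ($J{\left(R \right)} = 3 - 111 = -108$)
$O = -6020$
$O + J{\left(\left(r{\left(-1,-5 \right)} - 2\right) 4 \right)} = -6020 - 108 = -6128$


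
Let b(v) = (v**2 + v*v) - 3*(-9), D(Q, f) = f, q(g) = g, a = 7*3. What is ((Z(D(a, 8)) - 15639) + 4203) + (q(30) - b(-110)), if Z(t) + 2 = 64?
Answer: -35571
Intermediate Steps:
a = 21
b(v) = 27 + 2*v**2 (b(v) = (v**2 + v**2) + 27 = 2*v**2 + 27 = 27 + 2*v**2)
Z(t) = 62 (Z(t) = -2 + 64 = 62)
((Z(D(a, 8)) - 15639) + 4203) + (q(30) - b(-110)) = ((62 - 15639) + 4203) + (30 - (27 + 2*(-110)**2)) = (-15577 + 4203) + (30 - (27 + 2*12100)) = -11374 + (30 - (27 + 24200)) = -11374 + (30 - 1*24227) = -11374 + (30 - 24227) = -11374 - 24197 = -35571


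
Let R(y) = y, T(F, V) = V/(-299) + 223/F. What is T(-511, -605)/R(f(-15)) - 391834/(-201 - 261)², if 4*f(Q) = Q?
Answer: -26310494579/11647105470 ≈ -2.2590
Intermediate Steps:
f(Q) = Q/4
T(F, V) = 223/F - V/299 (T(F, V) = V*(-1/299) + 223/F = -V/299 + 223/F = 223/F - V/299)
T(-511, -605)/R(f(-15)) - 391834/(-201 - 261)² = (223/(-511) - 1/299*(-605))/(((¼)*(-15))) - 391834/(-201 - 261)² = (223*(-1/511) + 605/299)/(-15/4) - 391834/((-462)²) = (-223/511 + 605/299)*(-4/15) - 391834/213444 = (242478/152789)*(-4/15) - 391834*1/213444 = -323304/763945 - 195917/106722 = -26310494579/11647105470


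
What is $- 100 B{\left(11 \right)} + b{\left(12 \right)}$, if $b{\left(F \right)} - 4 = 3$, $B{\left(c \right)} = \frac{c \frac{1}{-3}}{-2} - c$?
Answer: $\frac{2771}{3} \approx 923.67$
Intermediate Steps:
$B{\left(c \right)} = - \frac{5 c}{6}$ ($B{\left(c \right)} = c \left(- \frac{1}{3}\right) \left(- \frac{1}{2}\right) - c = - \frac{c}{3} \left(- \frac{1}{2}\right) - c = \frac{c}{6} - c = - \frac{5 c}{6}$)
$b{\left(F \right)} = 7$ ($b{\left(F \right)} = 4 + 3 = 7$)
$- 100 B{\left(11 \right)} + b{\left(12 \right)} = - 100 \left(\left(- \frac{5}{6}\right) 11\right) + 7 = \left(-100\right) \left(- \frac{55}{6}\right) + 7 = \frac{2750}{3} + 7 = \frac{2771}{3}$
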